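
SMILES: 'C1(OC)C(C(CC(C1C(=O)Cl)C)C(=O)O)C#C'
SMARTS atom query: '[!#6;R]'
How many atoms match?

0

The query [!#6;R] means: non-carbon atom that is part of a ring.
Check the 17 heavy atoms by environment: 6× C (in 6-ring) → no; 6× C (acyclic) → no; 4× O (acyclic) → no; 1× Cl (acyclic) → no.
No environment satisfies the query, so 0 matching atoms.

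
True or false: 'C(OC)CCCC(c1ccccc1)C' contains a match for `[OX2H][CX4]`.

False

The pattern [OX2H][CX4] describes a hydroxyl oxygen bound to an sp3 (X4) carbon — an aliphatic alcohol.
The closest candidate here is a methoxy ether (-OCH3), but the oxygen has H0 (ether), not H1. No other fragment satisfies the full query, so there is no match.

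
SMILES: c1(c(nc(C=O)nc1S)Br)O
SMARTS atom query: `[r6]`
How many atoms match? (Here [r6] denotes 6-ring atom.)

The query [r6] means: r6 matches atoms in a six-membered ring.
Check the 11 heavy atoms by environment: 2× n (aromatic, in 6-ring) → match; 4× c (aromatic, in 6-ring) → match; 1× Br (acyclic) → no; 1× C (acyclic) → no; 2× O (acyclic) → no; 1× S (acyclic) → no.
Summing the matching environments: 2 + 4 = 6 matching atoms.

6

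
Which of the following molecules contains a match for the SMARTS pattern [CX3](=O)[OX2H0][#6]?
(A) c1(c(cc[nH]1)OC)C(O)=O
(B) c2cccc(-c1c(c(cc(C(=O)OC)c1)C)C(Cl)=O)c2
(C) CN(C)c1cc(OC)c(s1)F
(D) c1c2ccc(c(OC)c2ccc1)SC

[CX3](=O)[OX2H0][#6] describes a carbonyl carbon bonded to an oxygen that is itself bonded to carbon (no H on that O) (an ester).
(A) has a carboxylic acid group (-C(=O)OH) but the singly-bonded O carries H (OX2H1, not H0).
(B) contains a methyl-ester group (-C(=O)OCH3), which satisfies every atom and bond constraint.
(C) has a methoxy ether (-OCH3) but the ether oxygen is not adjacent to a C=O carbon.
(D) has a methoxy ether (-OCH3) but the ether oxygen is not adjacent to a C=O carbon.
So the answer is (B).

B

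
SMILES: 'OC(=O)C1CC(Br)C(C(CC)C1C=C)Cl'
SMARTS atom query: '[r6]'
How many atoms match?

The query [r6] means: r6 matches atoms in a six-membered ring.
Check the 15 heavy atoms by environment: 6× C (in 6-ring) → match; 1× Cl (acyclic) → no; 5× C (acyclic) → no; 2× O (acyclic) → no; 1× Br (acyclic) → no.
That gives 6 matching atoms.

6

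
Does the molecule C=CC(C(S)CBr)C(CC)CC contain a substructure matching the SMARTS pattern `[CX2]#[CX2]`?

The pattern [CX2]#[CX2] describes a carbon-carbon triple bond — an alkyne.
The closest candidate here is a vinyl group (-CH=CH2), but the C=C is a double bond; both carbons are CX3, not CX2. No other fragment satisfies the full query, so there is no match.

No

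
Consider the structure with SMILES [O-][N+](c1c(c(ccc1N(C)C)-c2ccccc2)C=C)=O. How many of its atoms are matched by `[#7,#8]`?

Check the 20 heavy atoms by environment: 12× c (aromatic) → no; 1× N (charge +1) → match; 1× O (charge -1) → match; 1× O → match; 1× N → match; 4× C → no.
Summing the matching environments: 1 + 1 + 1 + 1 = 4 matching atoms.

4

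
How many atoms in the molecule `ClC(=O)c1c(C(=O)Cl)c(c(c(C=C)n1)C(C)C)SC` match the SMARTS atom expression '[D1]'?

8

The query [D1] means: atom with exactly one heavy-atom neighbour (degree 1).
Check the 19 heavy atoms by environment: 1× n (aromatic, D2) → no; 5× c (aromatic, D3) → no; 1× C (D2) → no; 4× C (D1) → match; 1× S (D2) → no; 3× C (D3) → no; 2× O (D1) → match; 2× Cl (D1) → match.
Summing the matching environments: 4 + 2 + 2 = 8 matching atoms.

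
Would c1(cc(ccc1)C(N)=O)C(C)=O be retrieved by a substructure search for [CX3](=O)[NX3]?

The pattern [CX3](=O)[NX3] describes a carbonyl carbon bonded to a trivalent nitrogen — an amide.
The molecule carries a primary amide (-C(=O)NH2), whose atoms satisfy every constraint of the query, so the pattern matches.

Yes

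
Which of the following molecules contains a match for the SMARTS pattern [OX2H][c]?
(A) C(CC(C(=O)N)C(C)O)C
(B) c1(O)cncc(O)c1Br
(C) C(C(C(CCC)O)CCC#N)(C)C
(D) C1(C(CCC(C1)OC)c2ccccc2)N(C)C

B

[OX2H][c] describes a hydroxyl oxygen attached to an aromatic carbon (a phenol).
(A) has a hydroxyl group (-OH) but the -OH is on an aliphatic carbon, not an aromatic c.
(B) contains a hydroxyl group (-OH), which satisfies every atom and bond constraint.
(C) has a hydroxyl group (-OH) but the -OH is on an aliphatic carbon, not an aromatic c.
(D) has a methoxy ether (-OCH3) but the oxygen has H0, not H1.
So the answer is (B).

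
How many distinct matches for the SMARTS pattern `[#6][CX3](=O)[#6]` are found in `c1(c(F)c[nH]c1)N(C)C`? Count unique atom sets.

0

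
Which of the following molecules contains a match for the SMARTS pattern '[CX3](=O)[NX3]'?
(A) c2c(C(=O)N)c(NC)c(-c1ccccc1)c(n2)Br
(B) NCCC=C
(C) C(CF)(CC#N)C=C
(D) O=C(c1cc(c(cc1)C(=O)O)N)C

A

[CX3](=O)[NX3] describes a carbonyl carbon bonded to a trivalent nitrogen (an amide).
(A) contains a primary amide (-C(=O)NH2), which satisfies every atom and bond constraint.
(B) has a primary amino group (-NH2) but the -NH2 is not attached to a carbonyl carbon.
(C) has a nitrile (-C#N) but the nitrile N is NX1 (triple-bonded), not NX3.
(D) has a primary amino group (-NH2) but the -NH2 is not attached to a carbonyl carbon.
So the answer is (A).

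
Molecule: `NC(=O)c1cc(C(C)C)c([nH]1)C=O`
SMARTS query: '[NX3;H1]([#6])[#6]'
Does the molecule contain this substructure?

No

The pattern [NX3;H1]([#6])[#6] describes a trivalent nitrogen with one H, bonded to two carbons — a secondary amine.
The closest candidate here is a primary amide (-C(=O)NH2), but the -C(=O)NH2 nitrogen has H2, not H1. No other fragment satisfies the full query, so there is no match.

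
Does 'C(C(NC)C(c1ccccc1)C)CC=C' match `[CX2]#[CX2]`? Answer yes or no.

The pattern [CX2]#[CX2] describes a carbon-carbon triple bond — an alkyne.
The closest candidate here is a vinyl group (-CH=CH2), but the C=C is a double bond; both carbons are CX3, not CX2. No other fragment satisfies the full query, so there is no match.

No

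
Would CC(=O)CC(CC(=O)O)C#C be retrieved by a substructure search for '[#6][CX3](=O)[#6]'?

The pattern [#6][CX3](=O)[#6] describes a carbonyl carbon (no H) flanked by two carbons — a ketone.
The molecule carries an acetyl/ketone group (-C(=O)CH3), whose atoms satisfy every constraint of the query, so the pattern matches.

Yes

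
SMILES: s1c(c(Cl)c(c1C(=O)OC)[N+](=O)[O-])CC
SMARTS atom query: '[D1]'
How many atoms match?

Check the 15 heavy atoms by environment: 1× s (aromatic, D2) → no; 4× c (aromatic, D3) → no; 1× N (charge +1, D3) → no; 1× O (charge -1, D1) → match; 2× O (D1) → match; 1× C (D3) → no; 1× O (D2) → no; 2× C (D1) → match; 1× Cl (D1) → match; 1× C (D2) → no.
Summing the matching environments: 1 + 2 + 2 + 1 = 6 matching atoms.

6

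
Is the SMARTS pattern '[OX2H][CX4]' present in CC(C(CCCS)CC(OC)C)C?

No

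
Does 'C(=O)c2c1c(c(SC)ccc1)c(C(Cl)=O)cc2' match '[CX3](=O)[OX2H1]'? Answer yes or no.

No

The pattern [CX3](=O)[OX2H1] describes an sp2 carbon double-bonded to O and single-bonded to an -OH oxygen — a carboxylic acid.
The closest candidate here is an acyl chloride (-C(=O)Cl), but the carbonyl is bonded to Cl, not to an -OH oxygen. No other fragment satisfies the full query, so there is no match.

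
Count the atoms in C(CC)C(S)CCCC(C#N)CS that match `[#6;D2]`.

Check the 13 heavy atoms by environment: 7× C (D2) → match; 2× C (D3) → no; 1× N (D1) → no; 1× C (D1) → no; 2× S (D1) → no.
That gives 7 matching atoms.

7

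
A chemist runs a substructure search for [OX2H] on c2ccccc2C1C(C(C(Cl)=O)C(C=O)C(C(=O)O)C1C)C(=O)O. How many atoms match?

Check the 24 heavy atoms by environment: 6× C (H1, X4) → no; 3× C (H0, X3) → no; 4× O (H0, X1) → no; 1× Cl (H0, X1) → no; 1× c (aromatic, H0, X3) → no; 5× c (aromatic, H1, X3) → no; 1× C (H1, X3) → no; 2× O (H1, X2) → match; 1× C (H3, X4) → no.
That gives 2 matching atoms.

2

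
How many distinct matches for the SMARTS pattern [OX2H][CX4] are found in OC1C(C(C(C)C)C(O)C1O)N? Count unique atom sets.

3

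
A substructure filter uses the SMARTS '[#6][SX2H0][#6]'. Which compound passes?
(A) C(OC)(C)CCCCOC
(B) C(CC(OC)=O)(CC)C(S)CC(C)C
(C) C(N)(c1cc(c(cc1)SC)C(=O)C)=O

[#6][SX2H0][#6] describes an aliphatic sulfur bridging two carbons with no H on the sulfur (a thioether).
(A) has a methoxy ether (-OCH3) but the bridging atom is O, not S.
(B) has a thiol (-SH) but the sulfur has H1, not H0 bridging two carbons.
(C) contains a methylthio ether (-SCH3), which satisfies every atom and bond constraint.
So the answer is (C).

C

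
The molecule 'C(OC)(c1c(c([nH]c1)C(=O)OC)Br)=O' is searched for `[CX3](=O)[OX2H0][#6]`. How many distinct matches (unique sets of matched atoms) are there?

[CX3](=O)[OX2H0][#6] is the SMARTS for an ester: a carbonyl carbon bonded to an oxygen that is itself bonded to carbon (no H on that O).
The molecule carries 2 separate instances of a methyl-ester group (-C(=O)OCH3) meeting every constraint; each maps to a distinct set of atoms, giving 2 matches.

2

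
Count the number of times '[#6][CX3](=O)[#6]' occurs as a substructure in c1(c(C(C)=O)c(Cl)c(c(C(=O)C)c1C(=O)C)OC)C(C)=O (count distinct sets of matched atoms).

[#6][CX3](=O)[#6] is the SMARTS for a ketone: a carbonyl carbon (no H) flanked by two carbons.
The molecule carries 4 separate instances of an acetyl/ketone group (-C(=O)CH3) meeting every constraint; each maps to a distinct set of atoms, giving 4 matches.

4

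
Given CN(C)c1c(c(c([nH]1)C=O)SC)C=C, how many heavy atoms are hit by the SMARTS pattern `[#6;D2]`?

2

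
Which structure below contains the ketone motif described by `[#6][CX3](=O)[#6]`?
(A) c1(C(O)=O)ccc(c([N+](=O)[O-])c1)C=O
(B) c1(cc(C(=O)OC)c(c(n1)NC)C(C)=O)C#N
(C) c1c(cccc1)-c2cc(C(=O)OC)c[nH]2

B

[#6][CX3](=O)[#6] describes a carbonyl carbon (no H) flanked by two carbons (a ketone).
(A) has a carboxylic acid group (-C(=O)OH) but one neighbour of the carbonyl carbon is O, not C.
(B) contains an acetyl/ketone group (-C(=O)CH3), which satisfies every atom and bond constraint.
(C) has a methyl-ester group (-C(=O)OCH3) but one neighbour of the carbonyl carbon is O, not C.
So the answer is (B).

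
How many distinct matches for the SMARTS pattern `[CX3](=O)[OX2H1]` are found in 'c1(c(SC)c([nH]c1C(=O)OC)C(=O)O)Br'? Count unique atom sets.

[CX3](=O)[OX2H1] is the SMARTS for a carboxylic acid: an sp2 carbon double-bonded to O and single-bonded to an -OH oxygen.
Exactly one fragment in the molecule meets all constraints, giving 1 match.

1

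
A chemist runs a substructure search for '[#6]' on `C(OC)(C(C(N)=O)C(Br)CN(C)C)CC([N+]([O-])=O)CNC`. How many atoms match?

12

The query [#6] means: #6 matches any atom with atomic number 6 (carbon, aromatic or aliphatic).
Check the 21 heavy atoms by environment: 12× C → match; 1× Br → no; 3× N → no; 3× O → no; 1× N (charge +1) → no; 1× O (charge -1) → no.
That gives 12 matching atoms.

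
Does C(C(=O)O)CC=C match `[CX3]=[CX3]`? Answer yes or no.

The pattern [CX3]=[CX3] describes a non-aromatic C=C double bond between two sp2 carbons — an alkene.
The molecule carries a vinyl group (-CH=CH2), whose atoms satisfy every constraint of the query, so the pattern matches.

Yes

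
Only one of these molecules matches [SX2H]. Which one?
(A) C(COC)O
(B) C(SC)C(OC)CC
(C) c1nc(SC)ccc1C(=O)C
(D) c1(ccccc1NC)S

[SX2H] describes an aliphatic sulfur with two connections, one being H (a thiol).
(A) has a hydroxyl group (-OH) but it is an -OH, not an -SH.
(B) has a methylthio ether (-SCH3) but the sulfur has H0 (bonded to two carbons), not H1.
(C) has a methylthio ether (-SCH3) but the sulfur has H0 (bonded to two carbons), not H1.
(D) contains a thiol (-SH), which satisfies every atom and bond constraint.
So the answer is (D).

D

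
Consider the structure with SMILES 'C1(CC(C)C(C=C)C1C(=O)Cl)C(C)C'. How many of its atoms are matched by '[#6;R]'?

5

The query [#6;R] means: carbon that is part of a ring.
Check the 14 heavy atoms by environment: 5× C (in 5-ring) → match; 7× C (acyclic) → no; 1× O (acyclic) → no; 1× Cl (acyclic) → no.
That gives 5 matching atoms.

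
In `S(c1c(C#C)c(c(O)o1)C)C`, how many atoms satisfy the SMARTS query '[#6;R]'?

Check the 11 heavy atoms by environment: 1× o (aromatic, in 5-ring) → no; 4× c (aromatic, in 5-ring) → match; 4× C (acyclic) → no; 1× O (acyclic) → no; 1× S (acyclic) → no.
That gives 4 matching atoms.

4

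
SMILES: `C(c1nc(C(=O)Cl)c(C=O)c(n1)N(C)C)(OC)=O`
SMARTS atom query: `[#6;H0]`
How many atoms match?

6

The query [#6;H0] means: any carbon with no attached hydrogen.
Check the 18 heavy atoms by environment: 2× n (aromatic, H0) → no; 4× c (aromatic, H0) → match; 1× C (H1) → no; 4× O (H0) → no; 2× C (H0) → match; 1× Cl (H0) → no; 3× C (H3) → no; 1× N (H0) → no.
Summing the matching environments: 4 + 2 = 6 matching atoms.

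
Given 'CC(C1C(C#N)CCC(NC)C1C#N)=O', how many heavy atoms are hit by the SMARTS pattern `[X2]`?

The query [X2] means: any atom with exactly two total connections (bonds + H).
Check the 15 heavy atoms by environment: 8× C (X4) → no; 2× C (X2) → match; 2× N (X1) → no; 1× C (X3) → no; 1× O (X1) → no; 1× N (X3) → no.
That gives 2 matching atoms.

2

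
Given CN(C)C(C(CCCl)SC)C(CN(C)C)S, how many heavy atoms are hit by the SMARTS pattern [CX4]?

The query [CX4] means: C with X4: aliphatic carbon with exactly 4 total connections (bonds + H).
Check the 16 heavy atoms by environment: 11× C (X4) → match; 2× S (X2) → no; 1× Cl (X1) → no; 2× N (X3) → no.
That gives 11 matching atoms.

11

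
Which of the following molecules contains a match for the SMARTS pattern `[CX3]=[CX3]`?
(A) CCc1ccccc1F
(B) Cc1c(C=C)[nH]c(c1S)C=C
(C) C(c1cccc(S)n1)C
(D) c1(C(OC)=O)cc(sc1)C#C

B

[CX3]=[CX3] describes a non-aromatic C=C double bond between two sp2 carbons (an alkene).
(A) has an ethyl group (-CH2CH3) but its C-C bond is a single bond between CX4 carbons, not CX3=CX3.
(B) contains a vinyl group (-CH=CH2), which satisfies every atom and bond constraint.
(C) has an ethyl group (-CH2CH3) but its C-C bond is a single bond between CX4 carbons, not CX3=CX3.
(D) has an ethynyl group (-C#CH) but the C-C bond is a triple bond, not a double bond.
So the answer is (B).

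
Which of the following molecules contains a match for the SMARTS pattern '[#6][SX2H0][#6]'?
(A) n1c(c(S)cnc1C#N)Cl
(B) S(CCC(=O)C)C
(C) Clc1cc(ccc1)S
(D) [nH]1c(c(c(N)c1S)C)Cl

B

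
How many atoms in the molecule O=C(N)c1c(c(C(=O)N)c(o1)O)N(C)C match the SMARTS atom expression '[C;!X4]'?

2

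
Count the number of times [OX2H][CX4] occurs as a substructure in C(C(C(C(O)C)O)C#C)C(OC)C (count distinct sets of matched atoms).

[OX2H][CX4] is the SMARTS for an aliphatic alcohol: a hydroxyl oxygen bound to an sp3 (X4) carbon.
The molecule carries 2 separate instances of a hydroxyl group (-OH) meeting every constraint; each maps to a distinct set of atoms, giving 2 matches.

2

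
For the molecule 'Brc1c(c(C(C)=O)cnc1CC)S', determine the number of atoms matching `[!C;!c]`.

The query [!C;!c] means: neither aliphatic nor aromatic carbon — same as [!#6].
Check the 13 heavy atoms by environment: 1× n (aromatic) → match; 5× c (aromatic) → no; 4× C → no; 1× O → match; 1× Br → match; 1× S → match.
Summing the matching environments: 1 + 1 + 1 + 1 = 4 matching atoms.

4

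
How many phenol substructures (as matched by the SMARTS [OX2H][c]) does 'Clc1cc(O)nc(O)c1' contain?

2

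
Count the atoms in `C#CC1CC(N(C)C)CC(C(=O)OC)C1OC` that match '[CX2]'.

2

The query [CX2] means: C with X2: aliphatic carbon with exactly 2 total connections.
Check the 17 heavy atoms by environment: 10× C (X4) → no; 1× C (X3) → no; 1× O (X1) → no; 2× O (X2) → no; 2× C (X2) → match; 1× N (X3) → no.
That gives 2 matching atoms.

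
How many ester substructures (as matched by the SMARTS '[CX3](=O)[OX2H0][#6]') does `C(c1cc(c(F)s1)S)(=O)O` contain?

0

[CX3](=O)[OX2H0][#6] is the SMARTS for an ester: a carbonyl carbon bonded to an oxygen that is itself bonded to carbon (no H on that O).
The molecule has a carboxylic acid group (-C(=O)OH), but the singly-bonded O carries H (OX2H1, not H0); nothing else fits, so there are 0 matches.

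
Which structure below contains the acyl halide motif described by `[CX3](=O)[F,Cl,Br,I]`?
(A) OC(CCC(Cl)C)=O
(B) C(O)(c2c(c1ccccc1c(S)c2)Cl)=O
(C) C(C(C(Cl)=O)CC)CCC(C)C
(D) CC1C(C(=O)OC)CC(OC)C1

C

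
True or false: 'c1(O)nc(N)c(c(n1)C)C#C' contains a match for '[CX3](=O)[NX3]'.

False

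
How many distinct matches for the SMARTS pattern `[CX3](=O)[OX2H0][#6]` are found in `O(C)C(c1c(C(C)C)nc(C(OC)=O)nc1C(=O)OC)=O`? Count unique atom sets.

[CX3](=O)[OX2H0][#6] is the SMARTS for an ester: a carbonyl carbon bonded to an oxygen that is itself bonded to carbon (no H on that O).
The molecule carries 3 separate instances of a methyl-ester group (-C(=O)OCH3) meeting every constraint; each maps to a distinct set of atoms, giving 3 matches.

3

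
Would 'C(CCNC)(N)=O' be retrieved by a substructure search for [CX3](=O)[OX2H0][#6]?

No

The pattern [CX3](=O)[OX2H0][#6] describes a carbonyl carbon bonded to an oxygen that is itself bonded to carbon (no H on that O) — an ester.
The closest candidate here is a primary amide (-C(=O)NH2), but the carbonyl is bonded to N, not to an O-C linkage. No other fragment satisfies the full query, so there is no match.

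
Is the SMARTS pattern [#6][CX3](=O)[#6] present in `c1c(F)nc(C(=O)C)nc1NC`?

The pattern [#6][CX3](=O)[#6] describes a carbonyl carbon (no H) flanked by two carbons — a ketone.
The molecule carries an acetyl/ketone group (-C(=O)CH3), whose atoms satisfy every constraint of the query, so the pattern matches.

Yes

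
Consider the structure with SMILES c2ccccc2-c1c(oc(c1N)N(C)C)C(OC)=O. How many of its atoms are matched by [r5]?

Check the 19 heavy atoms by environment: 1× o (aromatic, in 5-ring) → match; 4× c (aromatic, in 5-ring) → match; 6× c (aromatic, in 6-ring) → no; 2× N (acyclic) → no; 4× C (acyclic) → no; 2× O (acyclic) → no.
Summing the matching environments: 1 + 4 = 5 matching atoms.

5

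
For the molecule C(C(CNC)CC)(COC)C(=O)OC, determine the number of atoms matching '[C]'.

10

The query [C] means: uppercase C matches aliphatic (non-aromatic) carbon only.
Check the 14 heavy atoms by environment: 10× C → match; 3× O → no; 1× N → no.
That gives 10 matching atoms.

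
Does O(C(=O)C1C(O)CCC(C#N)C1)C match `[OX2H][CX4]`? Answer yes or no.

Yes

The pattern [OX2H][CX4] describes a hydroxyl oxygen bound to an sp3 (X4) carbon — an aliphatic alcohol.
The molecule carries a hydroxyl group (-OH), whose atoms satisfy every constraint of the query, so the pattern matches.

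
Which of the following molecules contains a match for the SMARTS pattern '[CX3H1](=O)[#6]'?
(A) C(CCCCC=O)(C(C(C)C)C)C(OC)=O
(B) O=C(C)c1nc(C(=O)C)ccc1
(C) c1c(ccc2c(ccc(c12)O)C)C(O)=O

A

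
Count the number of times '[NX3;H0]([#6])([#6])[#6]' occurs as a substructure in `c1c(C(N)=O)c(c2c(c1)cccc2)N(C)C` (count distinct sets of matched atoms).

[NX3;H0]([#6])([#6])[#6] is the SMARTS for a tertiary amine: a trivalent nitrogen with no H, bonded to three carbons.
Exactly one fragment in the molecule meets all constraints, giving 1 match.

1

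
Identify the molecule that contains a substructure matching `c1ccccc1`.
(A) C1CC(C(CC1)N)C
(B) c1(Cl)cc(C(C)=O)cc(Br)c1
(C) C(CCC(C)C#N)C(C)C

c1ccccc1 describes six aromatic carbons in a ring (a benzene ring).
(A) has a methyl group (-CH3) but no six-membered all-carbon aromatic ring is present.
(B) contains the required atom environment, so the pattern matches.
(C) has a methyl group (-CH3) but no six-membered all-carbon aromatic ring is present.
So the answer is (B).

B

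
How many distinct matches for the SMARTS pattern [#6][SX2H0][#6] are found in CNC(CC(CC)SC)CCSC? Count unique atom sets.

2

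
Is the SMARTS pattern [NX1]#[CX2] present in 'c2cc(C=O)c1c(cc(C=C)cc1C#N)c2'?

The pattern [NX1]#[CX2] describes a nitrogen triple-bonded to a two-connected carbon — a nitrile.
The molecule carries a nitrile (-C#N), whose atoms satisfy every constraint of the query, so the pattern matches.

Yes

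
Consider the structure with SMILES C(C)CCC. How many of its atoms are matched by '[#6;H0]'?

Check the 5 heavy atoms by environment: 3× C (H2) → no; 2× C (H3) → no.
No environment satisfies the query, so 0 matching atoms.

0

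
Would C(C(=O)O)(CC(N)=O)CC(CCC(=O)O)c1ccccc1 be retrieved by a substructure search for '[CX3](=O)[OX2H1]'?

The pattern [CX3](=O)[OX2H1] describes an sp2 carbon double-bonded to O and single-bonded to an -OH oxygen — a carboxylic acid.
The molecule carries a carboxylic acid group (-C(=O)OH), whose atoms satisfy every constraint of the query, so the pattern matches.

Yes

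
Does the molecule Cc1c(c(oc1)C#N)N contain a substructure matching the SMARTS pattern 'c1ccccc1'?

The pattern c1ccccc1 describes six aromatic carbons in a ring — a benzene ring.
The closest candidate here is a methyl group (-CH3), but no six-membered all-carbon aromatic ring is present. No other fragment satisfies the full query, so there is no match.

No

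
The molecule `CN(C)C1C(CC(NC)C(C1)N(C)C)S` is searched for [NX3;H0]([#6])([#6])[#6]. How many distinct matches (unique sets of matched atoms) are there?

2

[NX3;H0]([#6])([#6])[#6] is the SMARTS for a tertiary amine: a trivalent nitrogen with no H, bonded to three carbons.
The molecule carries 2 separate instances of a dimethylamino group (-N(CH3)2) meeting every constraint; each maps to a distinct set of atoms, giving 2 matches.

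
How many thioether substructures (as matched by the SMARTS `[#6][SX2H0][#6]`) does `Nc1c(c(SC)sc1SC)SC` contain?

3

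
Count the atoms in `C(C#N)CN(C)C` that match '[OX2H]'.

0

Check the 7 heavy atoms by environment: 2× C (H2, X4) → no; 1× C (H0, X2) → no; 1× N (H0, X1) → no; 1× N (H0, X3) → no; 2× C (H3, X4) → no.
No environment satisfies the query, so 0 matching atoms.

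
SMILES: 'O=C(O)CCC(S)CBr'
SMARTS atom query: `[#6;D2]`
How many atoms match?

3

The query [#6;D2] means: any carbon bonded to exactly two heavy atoms.
Check the 9 heavy atoms by environment: 3× C (D2) → match; 2× C (D3) → no; 1× S (D1) → no; 2× O (D1) → no; 1× Br (D1) → no.
That gives 3 matching atoms.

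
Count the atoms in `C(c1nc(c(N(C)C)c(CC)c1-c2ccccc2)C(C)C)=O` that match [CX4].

7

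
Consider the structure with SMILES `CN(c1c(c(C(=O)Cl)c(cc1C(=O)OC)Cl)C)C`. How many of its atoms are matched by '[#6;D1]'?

Check the 18 heavy atoms by environment: 5× c (aromatic, D3) → no; 1× c (aromatic, D2) → no; 2× C (D3) → no; 2× O (D1) → no; 2× Cl (D1) → no; 4× C (D1) → match; 1× N (D3) → no; 1× O (D2) → no.
That gives 4 matching atoms.

4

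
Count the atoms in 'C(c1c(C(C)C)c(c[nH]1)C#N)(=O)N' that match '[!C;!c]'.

4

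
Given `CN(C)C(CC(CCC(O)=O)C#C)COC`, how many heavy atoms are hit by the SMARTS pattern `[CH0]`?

2

The query [CH0] means: aliphatic carbon with no attached hydrogen.
Check the 16 heavy atoms by environment: 4× C (H2) → no; 3× C (H1) → no; 1× N (H0) → no; 3× C (H3) → no; 2× C (H0) → match; 2× O (H0) → no; 1× O (H1) → no.
That gives 2 matching atoms.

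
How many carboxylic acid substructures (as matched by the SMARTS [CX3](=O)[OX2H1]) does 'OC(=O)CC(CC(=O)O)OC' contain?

2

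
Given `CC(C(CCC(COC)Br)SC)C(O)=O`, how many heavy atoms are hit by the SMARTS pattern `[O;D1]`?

2

The query [O;D1] means: aliphatic oxygen bonded to exactly one heavy atom.
Check the 15 heavy atoms by environment: 3× C (D1) → no; 4× C (D3) → no; 3× C (D2) → no; 2× O (D1) → match; 1× Br (D1) → no; 1× O (D2) → no; 1× S (D2) → no.
That gives 2 matching atoms.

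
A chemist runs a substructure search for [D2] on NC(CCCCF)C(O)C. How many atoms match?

4

The query [D2] means: atom with exactly two heavy-atom neighbours.
Check the 10 heavy atoms by environment: 4× C (D2) → match; 2× C (D3) → no; 1× C (D1) → no; 1× N (D1) → no; 1× F (D1) → no; 1× O (D1) → no.
That gives 4 matching atoms.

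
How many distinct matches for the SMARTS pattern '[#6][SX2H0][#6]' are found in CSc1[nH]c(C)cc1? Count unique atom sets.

[#6][SX2H0][#6] is the SMARTS for a thioether: an aliphatic sulfur bridging two carbons with no H on the sulfur.
Exactly one fragment in the molecule meets all constraints, giving 1 match.

1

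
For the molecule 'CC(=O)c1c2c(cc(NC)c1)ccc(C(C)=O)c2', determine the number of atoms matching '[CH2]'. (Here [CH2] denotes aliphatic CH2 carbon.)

The query [CH2] means: aliphatic carbon with exactly two hydrogens.
Check the 18 heavy atoms by environment: 5× c (aromatic, H0) → no; 5× c (aromatic, H1) → no; 1× N (H1) → no; 3× C (H3) → no; 2× C (H0) → no; 2× O (H0) → no.
No environment satisfies the query, so 0 matching atoms.

0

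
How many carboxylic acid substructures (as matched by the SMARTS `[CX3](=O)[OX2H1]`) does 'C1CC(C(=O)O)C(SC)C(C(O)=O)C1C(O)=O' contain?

[CX3](=O)[OX2H1] is the SMARTS for a carboxylic acid: an sp2 carbon double-bonded to O and single-bonded to an -OH oxygen.
The molecule carries 3 separate instances of a carboxylic acid group (-C(=O)OH) meeting every constraint; each maps to a distinct set of atoms, giving 3 matches.

3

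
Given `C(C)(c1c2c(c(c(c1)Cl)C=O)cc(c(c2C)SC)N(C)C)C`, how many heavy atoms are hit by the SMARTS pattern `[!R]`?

The query [!R] means: !R matches any atom not in a ring.
Check the 22 heavy atoms by environment: 10× c (aromatic, in 6-ring) → no; 8× C (acyclic) → match; 1× S (acyclic) → match; 1× N (acyclic) → match; 1× O (acyclic) → match; 1× Cl (acyclic) → match.
Summing the matching environments: 8 + 1 + 1 + 1 + 1 = 12 matching atoms.

12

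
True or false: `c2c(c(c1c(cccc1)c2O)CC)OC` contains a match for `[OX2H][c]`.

True

The pattern [OX2H][c] describes a hydroxyl oxygen attached to an aromatic carbon — a phenol.
The molecule carries a hydroxyl group (-OH), whose atoms satisfy every constraint of the query, so the pattern matches.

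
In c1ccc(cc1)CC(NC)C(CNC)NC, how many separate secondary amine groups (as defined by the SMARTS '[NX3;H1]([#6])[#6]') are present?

3

[NX3;H1]([#6])[#6] is the SMARTS for a secondary amine: a trivalent nitrogen with one H, bonded to two carbons.
The molecule carries 3 separate instances of an N-methylamino group (-NHCH3) meeting every constraint; each maps to a distinct set of atoms, giving 3 matches.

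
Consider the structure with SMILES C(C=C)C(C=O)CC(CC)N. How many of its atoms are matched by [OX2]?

0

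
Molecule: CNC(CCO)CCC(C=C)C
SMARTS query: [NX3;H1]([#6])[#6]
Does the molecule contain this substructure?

Yes

The pattern [NX3;H1]([#6])[#6] describes a trivalent nitrogen with one H, bonded to two carbons — a secondary amine.
The molecule carries an N-methylamino group (-NHCH3), whose atoms satisfy every constraint of the query, so the pattern matches.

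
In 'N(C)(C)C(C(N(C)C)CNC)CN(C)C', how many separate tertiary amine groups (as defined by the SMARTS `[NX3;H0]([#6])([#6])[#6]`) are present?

3

[NX3;H0]([#6])([#6])[#6] is the SMARTS for a tertiary amine: a trivalent nitrogen with no H, bonded to three carbons.
The molecule carries 3 separate instances of a dimethylamino group (-N(CH3)2) meeting every constraint; each maps to a distinct set of atoms, giving 3 matches.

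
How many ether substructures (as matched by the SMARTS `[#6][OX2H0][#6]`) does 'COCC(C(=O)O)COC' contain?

[#6][OX2H0][#6] is the SMARTS for an ether: an aliphatic oxygen bridging two carbons with no H on the oxygen.
The molecule carries 2 separate instances of a methoxy ether (-OCH3) meeting every constraint; each maps to a distinct set of atoms, giving 2 matches.

2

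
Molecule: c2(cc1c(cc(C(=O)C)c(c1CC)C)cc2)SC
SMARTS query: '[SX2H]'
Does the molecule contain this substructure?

No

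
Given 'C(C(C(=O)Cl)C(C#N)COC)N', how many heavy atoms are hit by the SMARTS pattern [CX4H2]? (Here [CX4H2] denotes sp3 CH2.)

2

The query [CX4H2] means: sp3 carbon (X4) with exactly two hydrogens.
Check the 12 heavy atoms by environment: 2× C (H2, X4) → match; 2× C (H1, X4) → no; 1× N (H2, X3) → no; 1× C (H0, X2) → no; 1× N (H0, X1) → no; 1× C (H0, X3) → no; 1× O (H0, X1) → no; 1× Cl (H0, X1) → no; 1× O (H0, X2) → no; 1× C (H3, X4) → no.
That gives 2 matching atoms.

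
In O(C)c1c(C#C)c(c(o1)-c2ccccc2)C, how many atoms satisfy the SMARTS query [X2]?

4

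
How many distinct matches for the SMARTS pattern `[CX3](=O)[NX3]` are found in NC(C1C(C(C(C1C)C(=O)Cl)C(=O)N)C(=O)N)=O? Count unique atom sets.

[CX3](=O)[NX3] is the SMARTS for an amide: a carbonyl carbon bonded to a trivalent nitrogen.
The molecule carries 3 separate instances of a primary amide (-C(=O)NH2) meeting every constraint; each maps to a distinct set of atoms, giving 3 matches.

3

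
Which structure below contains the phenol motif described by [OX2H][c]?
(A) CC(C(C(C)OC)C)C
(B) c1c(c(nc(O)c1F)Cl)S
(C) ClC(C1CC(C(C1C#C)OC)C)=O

B

[OX2H][c] describes a hydroxyl oxygen attached to an aromatic carbon (a phenol).
(A) has a methoxy ether (-OCH3) but the oxygen has H0, not H1.
(B) contains a hydroxyl group (-OH), which satisfies every atom and bond constraint.
(C) has a methoxy ether (-OCH3) but the oxygen has H0, not H1.
So the answer is (B).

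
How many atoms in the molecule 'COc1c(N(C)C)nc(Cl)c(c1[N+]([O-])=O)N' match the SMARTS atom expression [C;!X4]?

The query [C;!X4] means: aliphatic carbon that does not have four total connections.
Check the 16 heavy atoms by environment: 1× n (aromatic, X2) → no; 5× c (aromatic, X3) → no; 1× N (charge +1, X3) → no; 1× O (charge -1, X1) → no; 1× O (X1) → no; 1× Cl (X1) → no; 1× O (X2) → no; 3× C (X4) → no; 2× N (X3) → no.
No environment satisfies the query, so 0 matching atoms.

0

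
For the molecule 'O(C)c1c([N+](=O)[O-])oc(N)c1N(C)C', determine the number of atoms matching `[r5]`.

5

The query [r5] means: r5 matches atoms in a five-membered ring.
Check the 14 heavy atoms by environment: 1× o (aromatic, in 5-ring) → match; 4× c (aromatic, in 5-ring) → match; 2× N (acyclic) → no; 3× C (acyclic) → no; 1× N (charge +1, acyclic) → no; 1× O (charge -1, acyclic) → no; 2× O (acyclic) → no.
Summing the matching environments: 1 + 4 = 5 matching atoms.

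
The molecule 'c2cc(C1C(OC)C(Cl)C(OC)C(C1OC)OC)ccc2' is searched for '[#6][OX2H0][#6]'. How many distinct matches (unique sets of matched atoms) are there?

[#6][OX2H0][#6] is the SMARTS for an ether: an aliphatic oxygen bridging two carbons with no H on the oxygen.
The molecule carries 4 separate instances of a methoxy ether (-OCH3) meeting every constraint; each maps to a distinct set of atoms, giving 4 matches.

4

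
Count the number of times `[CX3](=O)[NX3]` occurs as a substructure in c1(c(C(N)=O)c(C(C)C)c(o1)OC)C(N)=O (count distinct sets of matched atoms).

2

[CX3](=O)[NX3] is the SMARTS for an amide: a carbonyl carbon bonded to a trivalent nitrogen.
The molecule carries 2 separate instances of a primary amide (-C(=O)NH2) meeting every constraint; each maps to a distinct set of atoms, giving 2 matches.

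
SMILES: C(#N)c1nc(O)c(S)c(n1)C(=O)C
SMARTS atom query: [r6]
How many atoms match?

6

Check the 13 heavy atoms by environment: 2× n (aromatic, in 6-ring) → match; 4× c (aromatic, in 6-ring) → match; 3× C (acyclic) → no; 1× N (acyclic) → no; 2× O (acyclic) → no; 1× S (acyclic) → no.
Summing the matching environments: 2 + 4 = 6 matching atoms.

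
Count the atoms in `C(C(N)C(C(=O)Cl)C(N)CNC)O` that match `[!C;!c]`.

Check the 13 heavy atoms by environment: 7× C → no; 3× N → match; 2× O → match; 1× Cl → match.
Summing the matching environments: 3 + 2 + 1 = 6 matching atoms.

6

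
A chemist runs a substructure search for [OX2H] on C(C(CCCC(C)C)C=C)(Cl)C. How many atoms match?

Check the 12 heavy atoms by environment: 3× C (H2, X4) → no; 3× C (H1, X4) → no; 3× C (H3, X4) → no; 1× C (H1, X3) → no; 1× C (H2, X3) → no; 1× Cl (H0, X1) → no.
No environment satisfies the query, so 0 matching atoms.

0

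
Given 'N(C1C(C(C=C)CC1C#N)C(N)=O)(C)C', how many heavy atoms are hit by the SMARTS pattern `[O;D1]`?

1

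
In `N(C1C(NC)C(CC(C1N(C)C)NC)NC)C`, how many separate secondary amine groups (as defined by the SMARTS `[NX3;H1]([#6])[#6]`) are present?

4

[NX3;H1]([#6])[#6] is the SMARTS for a secondary amine: a trivalent nitrogen with one H, bonded to two carbons.
The molecule carries 4 separate instances of an N-methylamino group (-NHCH3) meeting every constraint; each maps to a distinct set of atoms, giving 4 matches.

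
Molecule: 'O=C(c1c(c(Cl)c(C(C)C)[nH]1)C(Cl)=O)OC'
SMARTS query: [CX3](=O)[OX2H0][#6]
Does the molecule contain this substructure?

The pattern [CX3](=O)[OX2H0][#6] describes a carbonyl carbon bonded to an oxygen that is itself bonded to carbon (no H on that O) — an ester.
The molecule carries a methyl-ester group (-C(=O)OCH3), whose atoms satisfy every constraint of the query, so the pattern matches.

Yes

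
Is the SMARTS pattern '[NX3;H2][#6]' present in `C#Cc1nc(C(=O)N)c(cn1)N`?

The pattern [NX3;H2][#6] describes a trivalent nitrogen with two H attached to carbon — a primary amine.
The molecule carries a primary amino group (-NH2), whose atoms satisfy every constraint of the query, so the pattern matches.

Yes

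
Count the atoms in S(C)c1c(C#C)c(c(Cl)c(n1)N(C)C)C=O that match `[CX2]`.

2

The query [CX2] means: C with X2: aliphatic carbon with exactly 2 total connections.
Check the 16 heavy atoms by environment: 1× n (aromatic, X2) → no; 5× c (aromatic, X3) → no; 1× S (X2) → no; 3× C (X4) → no; 1× Cl (X1) → no; 1× N (X3) → no; 1× C (X3) → no; 1× O (X1) → no; 2× C (X2) → match.
That gives 2 matching atoms.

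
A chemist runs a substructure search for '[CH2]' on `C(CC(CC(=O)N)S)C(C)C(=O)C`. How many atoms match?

The query [CH2] means: aliphatic carbon with exactly two hydrogens.
Check the 13 heavy atoms by environment: 3× C (H2) → match; 2× C (H1) → no; 2× C (H3) → no; 2× C (H0) → no; 2× O (H0) → no; 1× N (H2) → no; 1× S (H1) → no.
That gives 3 matching atoms.

3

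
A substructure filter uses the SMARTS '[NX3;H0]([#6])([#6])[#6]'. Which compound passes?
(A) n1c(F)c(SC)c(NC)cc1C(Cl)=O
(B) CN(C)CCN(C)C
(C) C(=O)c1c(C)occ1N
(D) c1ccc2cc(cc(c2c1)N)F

B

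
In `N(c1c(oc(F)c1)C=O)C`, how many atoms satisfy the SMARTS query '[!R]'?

5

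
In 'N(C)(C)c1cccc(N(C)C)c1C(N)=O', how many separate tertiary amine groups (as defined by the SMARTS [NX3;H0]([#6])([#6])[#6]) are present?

2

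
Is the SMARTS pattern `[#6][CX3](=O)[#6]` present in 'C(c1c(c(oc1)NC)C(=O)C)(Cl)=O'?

Yes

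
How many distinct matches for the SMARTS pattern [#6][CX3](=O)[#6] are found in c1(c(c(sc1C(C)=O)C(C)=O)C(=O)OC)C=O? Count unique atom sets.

[#6][CX3](=O)[#6] is the SMARTS for a ketone: a carbonyl carbon (no H) flanked by two carbons.
The molecule carries 2 separate instances of an acetyl/ketone group (-C(=O)CH3) meeting every constraint; each maps to a distinct set of atoms, giving 2 matches.

2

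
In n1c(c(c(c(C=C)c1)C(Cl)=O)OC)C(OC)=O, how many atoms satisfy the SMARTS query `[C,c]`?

11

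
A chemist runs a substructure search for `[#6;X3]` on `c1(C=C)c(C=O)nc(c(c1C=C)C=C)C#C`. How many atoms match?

Check the 16 heavy atoms by environment: 1× n (aromatic, X2) → no; 5× c (aromatic, X3) → match; 7× C (X3) → match; 2× C (X2) → no; 1× O (X1) → no.
Summing the matching environments: 5 + 7 = 12 matching atoms.

12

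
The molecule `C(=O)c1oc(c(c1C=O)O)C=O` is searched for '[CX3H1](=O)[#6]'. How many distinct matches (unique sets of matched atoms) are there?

3

[CX3H1](=O)[#6] is the SMARTS for an aldehyde: an sp2 carbon with one H, double-bonded to O and single-bonded to carbon.
The molecule carries 3 separate instances of an aldehyde (-CHO) meeting every constraint; each maps to a distinct set of atoms, giving 3 matches.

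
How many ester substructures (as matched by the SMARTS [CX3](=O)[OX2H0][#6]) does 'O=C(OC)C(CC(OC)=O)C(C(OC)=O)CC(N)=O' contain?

3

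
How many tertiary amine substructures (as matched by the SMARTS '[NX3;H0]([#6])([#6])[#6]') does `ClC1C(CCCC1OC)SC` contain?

0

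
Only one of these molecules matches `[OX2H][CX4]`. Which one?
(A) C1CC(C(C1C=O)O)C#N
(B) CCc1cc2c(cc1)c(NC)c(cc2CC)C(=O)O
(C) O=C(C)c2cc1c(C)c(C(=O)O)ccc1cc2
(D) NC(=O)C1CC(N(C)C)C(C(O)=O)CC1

A

[OX2H][CX4] describes a hydroxyl oxygen bound to an sp3 (X4) carbon (an aliphatic alcohol).
(A) contains a hydroxyl group (-OH), which satisfies every atom and bond constraint.
(B) has a carboxylic acid group (-C(=O)OH) but the -OH is on a CX3 carbonyl carbon, not a CX4 carbon.
(C) has a carboxylic acid group (-C(=O)OH) but the -OH is on a CX3 carbonyl carbon, not a CX4 carbon.
(D) has a carboxylic acid group (-C(=O)OH) but the -OH is on a CX3 carbonyl carbon, not a CX4 carbon.
So the answer is (A).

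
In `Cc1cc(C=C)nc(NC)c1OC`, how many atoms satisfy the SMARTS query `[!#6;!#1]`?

The query [!#6;!#1] means: not carbon and not hydrogen — any heteroatom.
Check the 13 heavy atoms by environment: 1× n (aromatic) → match; 5× c (aromatic) → no; 1× O → match; 5× C → no; 1× N → match.
Summing the matching environments: 1 + 1 + 1 = 3 matching atoms.

3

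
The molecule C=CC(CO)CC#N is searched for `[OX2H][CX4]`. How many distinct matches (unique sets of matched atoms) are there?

[OX2H][CX4] is the SMARTS for an aliphatic alcohol: a hydroxyl oxygen bound to an sp3 (X4) carbon.
Exactly one fragment in the molecule meets all constraints, giving 1 match.

1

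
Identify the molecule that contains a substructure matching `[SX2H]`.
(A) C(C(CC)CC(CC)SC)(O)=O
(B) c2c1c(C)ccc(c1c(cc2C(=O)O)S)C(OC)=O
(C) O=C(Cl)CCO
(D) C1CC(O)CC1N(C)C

[SX2H] describes an aliphatic sulfur with two connections, one being H (a thiol).
(A) has a methylthio ether (-SCH3) but the sulfur has H0 (bonded to two carbons), not H1.
(B) contains a thiol (-SH), which satisfies every atom and bond constraint.
(C) has a hydroxyl group (-OH) but it is an -OH, not an -SH.
(D) has a hydroxyl group (-OH) but it is an -OH, not an -SH.
So the answer is (B).

B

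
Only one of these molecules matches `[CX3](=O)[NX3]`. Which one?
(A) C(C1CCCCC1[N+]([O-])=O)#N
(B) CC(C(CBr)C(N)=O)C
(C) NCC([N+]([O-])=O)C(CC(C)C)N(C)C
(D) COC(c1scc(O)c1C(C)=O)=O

[CX3](=O)[NX3] describes a carbonyl carbon bonded to a trivalent nitrogen (an amide).
(A) has a nitrile (-C#N) but the nitrile N is NX1 (triple-bonded), not NX3.
(B) contains a primary amide (-C(=O)NH2), which satisfies every atom and bond constraint.
(C) has a primary amino group (-NH2) but the -NH2 is not attached to a carbonyl carbon.
(D) has a methyl-ester group (-C(=O)OCH3) but the carbonyl is bonded to O, not to an NX3 nitrogen.
So the answer is (B).

B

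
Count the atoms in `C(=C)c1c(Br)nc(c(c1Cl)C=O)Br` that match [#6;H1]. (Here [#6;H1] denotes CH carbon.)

The query [#6;H1] means: any carbon bearing exactly one hydrogen.
Check the 13 heavy atoms by environment: 1× n (aromatic, H0) → no; 5× c (aromatic, H0) → no; 2× C (H1) → match; 1× O (H0) → no; 1× Cl (H0) → no; 1× C (H2) → no; 2× Br (H0) → no.
That gives 2 matching atoms.

2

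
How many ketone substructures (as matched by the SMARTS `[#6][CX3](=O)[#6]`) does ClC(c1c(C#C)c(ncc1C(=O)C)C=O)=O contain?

1

[#6][CX3](=O)[#6] is the SMARTS for a ketone: a carbonyl carbon (no H) flanked by two carbons.
Exactly one fragment in the molecule meets all constraints, giving 1 match.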